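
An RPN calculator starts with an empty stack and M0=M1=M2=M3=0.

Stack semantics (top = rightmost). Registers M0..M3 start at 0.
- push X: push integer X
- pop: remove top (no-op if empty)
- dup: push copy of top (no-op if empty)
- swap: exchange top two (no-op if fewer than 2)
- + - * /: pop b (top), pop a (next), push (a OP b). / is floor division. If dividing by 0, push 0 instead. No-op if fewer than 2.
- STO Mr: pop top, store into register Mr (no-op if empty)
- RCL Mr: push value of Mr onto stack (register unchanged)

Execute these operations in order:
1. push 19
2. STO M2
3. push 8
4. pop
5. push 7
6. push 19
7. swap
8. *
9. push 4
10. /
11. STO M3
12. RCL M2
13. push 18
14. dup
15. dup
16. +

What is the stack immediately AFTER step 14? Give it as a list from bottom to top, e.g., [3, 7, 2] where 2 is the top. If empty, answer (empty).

After op 1 (push 19): stack=[19] mem=[0,0,0,0]
After op 2 (STO M2): stack=[empty] mem=[0,0,19,0]
After op 3 (push 8): stack=[8] mem=[0,0,19,0]
After op 4 (pop): stack=[empty] mem=[0,0,19,0]
After op 5 (push 7): stack=[7] mem=[0,0,19,0]
After op 6 (push 19): stack=[7,19] mem=[0,0,19,0]
After op 7 (swap): stack=[19,7] mem=[0,0,19,0]
After op 8 (*): stack=[133] mem=[0,0,19,0]
After op 9 (push 4): stack=[133,4] mem=[0,0,19,0]
After op 10 (/): stack=[33] mem=[0,0,19,0]
After op 11 (STO M3): stack=[empty] mem=[0,0,19,33]
After op 12 (RCL M2): stack=[19] mem=[0,0,19,33]
After op 13 (push 18): stack=[19,18] mem=[0,0,19,33]
After op 14 (dup): stack=[19,18,18] mem=[0,0,19,33]

[19, 18, 18]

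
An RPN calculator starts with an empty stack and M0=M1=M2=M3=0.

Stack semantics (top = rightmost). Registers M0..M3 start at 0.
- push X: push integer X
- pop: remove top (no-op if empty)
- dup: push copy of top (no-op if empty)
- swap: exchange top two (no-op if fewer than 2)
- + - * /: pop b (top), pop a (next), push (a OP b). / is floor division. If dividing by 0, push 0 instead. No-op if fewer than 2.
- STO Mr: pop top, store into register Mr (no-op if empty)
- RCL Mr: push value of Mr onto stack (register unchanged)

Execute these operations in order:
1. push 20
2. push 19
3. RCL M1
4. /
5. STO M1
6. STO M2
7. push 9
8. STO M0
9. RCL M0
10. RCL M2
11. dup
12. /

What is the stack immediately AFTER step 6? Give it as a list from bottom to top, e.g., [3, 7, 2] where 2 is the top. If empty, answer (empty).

After op 1 (push 20): stack=[20] mem=[0,0,0,0]
After op 2 (push 19): stack=[20,19] mem=[0,0,0,0]
After op 3 (RCL M1): stack=[20,19,0] mem=[0,0,0,0]
After op 4 (/): stack=[20,0] mem=[0,0,0,0]
After op 5 (STO M1): stack=[20] mem=[0,0,0,0]
After op 6 (STO M2): stack=[empty] mem=[0,0,20,0]

(empty)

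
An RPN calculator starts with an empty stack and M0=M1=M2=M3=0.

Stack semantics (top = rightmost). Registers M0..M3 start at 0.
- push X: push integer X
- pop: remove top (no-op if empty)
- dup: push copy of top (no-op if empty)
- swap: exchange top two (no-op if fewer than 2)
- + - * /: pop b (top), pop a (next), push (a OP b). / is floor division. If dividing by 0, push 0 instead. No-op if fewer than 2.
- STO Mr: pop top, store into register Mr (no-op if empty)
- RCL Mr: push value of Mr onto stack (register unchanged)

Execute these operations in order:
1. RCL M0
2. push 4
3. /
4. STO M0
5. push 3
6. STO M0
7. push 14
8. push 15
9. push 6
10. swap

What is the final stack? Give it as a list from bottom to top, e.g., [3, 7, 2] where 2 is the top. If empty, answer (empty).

Answer: [14, 6, 15]

Derivation:
After op 1 (RCL M0): stack=[0] mem=[0,0,0,0]
After op 2 (push 4): stack=[0,4] mem=[0,0,0,0]
After op 3 (/): stack=[0] mem=[0,0,0,0]
After op 4 (STO M0): stack=[empty] mem=[0,0,0,0]
After op 5 (push 3): stack=[3] mem=[0,0,0,0]
After op 6 (STO M0): stack=[empty] mem=[3,0,0,0]
After op 7 (push 14): stack=[14] mem=[3,0,0,0]
After op 8 (push 15): stack=[14,15] mem=[3,0,0,0]
After op 9 (push 6): stack=[14,15,6] mem=[3,0,0,0]
After op 10 (swap): stack=[14,6,15] mem=[3,0,0,0]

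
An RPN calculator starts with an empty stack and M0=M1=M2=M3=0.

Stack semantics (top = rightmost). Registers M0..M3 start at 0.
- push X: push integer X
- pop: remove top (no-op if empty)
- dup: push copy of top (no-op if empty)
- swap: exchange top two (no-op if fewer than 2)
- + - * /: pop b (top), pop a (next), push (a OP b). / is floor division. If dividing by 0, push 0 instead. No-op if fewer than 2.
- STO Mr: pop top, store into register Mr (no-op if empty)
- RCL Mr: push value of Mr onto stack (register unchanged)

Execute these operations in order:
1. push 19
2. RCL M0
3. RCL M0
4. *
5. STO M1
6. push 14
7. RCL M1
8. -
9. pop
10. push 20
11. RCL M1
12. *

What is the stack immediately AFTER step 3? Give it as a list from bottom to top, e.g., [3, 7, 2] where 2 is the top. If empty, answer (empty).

After op 1 (push 19): stack=[19] mem=[0,0,0,0]
After op 2 (RCL M0): stack=[19,0] mem=[0,0,0,0]
After op 3 (RCL M0): stack=[19,0,0] mem=[0,0,0,0]

[19, 0, 0]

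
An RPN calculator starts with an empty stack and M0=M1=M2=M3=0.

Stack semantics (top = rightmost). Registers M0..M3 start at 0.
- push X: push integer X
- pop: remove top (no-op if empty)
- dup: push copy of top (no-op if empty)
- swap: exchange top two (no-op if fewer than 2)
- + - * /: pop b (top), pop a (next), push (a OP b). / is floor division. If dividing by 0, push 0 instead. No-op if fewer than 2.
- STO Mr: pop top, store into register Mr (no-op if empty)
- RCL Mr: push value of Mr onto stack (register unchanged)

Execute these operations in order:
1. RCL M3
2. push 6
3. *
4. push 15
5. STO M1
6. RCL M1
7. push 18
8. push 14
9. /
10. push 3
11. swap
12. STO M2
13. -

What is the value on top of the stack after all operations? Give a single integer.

Answer: 12

Derivation:
After op 1 (RCL M3): stack=[0] mem=[0,0,0,0]
After op 2 (push 6): stack=[0,6] mem=[0,0,0,0]
After op 3 (*): stack=[0] mem=[0,0,0,0]
After op 4 (push 15): stack=[0,15] mem=[0,0,0,0]
After op 5 (STO M1): stack=[0] mem=[0,15,0,0]
After op 6 (RCL M1): stack=[0,15] mem=[0,15,0,0]
After op 7 (push 18): stack=[0,15,18] mem=[0,15,0,0]
After op 8 (push 14): stack=[0,15,18,14] mem=[0,15,0,0]
After op 9 (/): stack=[0,15,1] mem=[0,15,0,0]
After op 10 (push 3): stack=[0,15,1,3] mem=[0,15,0,0]
After op 11 (swap): stack=[0,15,3,1] mem=[0,15,0,0]
After op 12 (STO M2): stack=[0,15,3] mem=[0,15,1,0]
After op 13 (-): stack=[0,12] mem=[0,15,1,0]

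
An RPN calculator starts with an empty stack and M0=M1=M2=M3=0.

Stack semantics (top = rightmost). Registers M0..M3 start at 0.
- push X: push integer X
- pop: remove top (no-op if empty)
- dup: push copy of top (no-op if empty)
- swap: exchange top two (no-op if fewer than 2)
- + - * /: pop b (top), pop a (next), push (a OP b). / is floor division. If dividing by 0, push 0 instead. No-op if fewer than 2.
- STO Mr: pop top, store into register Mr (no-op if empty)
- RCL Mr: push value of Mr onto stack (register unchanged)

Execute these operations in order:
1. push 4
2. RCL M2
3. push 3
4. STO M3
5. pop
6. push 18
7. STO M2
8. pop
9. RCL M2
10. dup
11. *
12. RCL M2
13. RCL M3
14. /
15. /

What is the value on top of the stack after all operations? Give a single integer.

After op 1 (push 4): stack=[4] mem=[0,0,0,0]
After op 2 (RCL M2): stack=[4,0] mem=[0,0,0,0]
After op 3 (push 3): stack=[4,0,3] mem=[0,0,0,0]
After op 4 (STO M3): stack=[4,0] mem=[0,0,0,3]
After op 5 (pop): stack=[4] mem=[0,0,0,3]
After op 6 (push 18): stack=[4,18] mem=[0,0,0,3]
After op 7 (STO M2): stack=[4] mem=[0,0,18,3]
After op 8 (pop): stack=[empty] mem=[0,0,18,3]
After op 9 (RCL M2): stack=[18] mem=[0,0,18,3]
After op 10 (dup): stack=[18,18] mem=[0,0,18,3]
After op 11 (*): stack=[324] mem=[0,0,18,3]
After op 12 (RCL M2): stack=[324,18] mem=[0,0,18,3]
After op 13 (RCL M3): stack=[324,18,3] mem=[0,0,18,3]
After op 14 (/): stack=[324,6] mem=[0,0,18,3]
After op 15 (/): stack=[54] mem=[0,0,18,3]

Answer: 54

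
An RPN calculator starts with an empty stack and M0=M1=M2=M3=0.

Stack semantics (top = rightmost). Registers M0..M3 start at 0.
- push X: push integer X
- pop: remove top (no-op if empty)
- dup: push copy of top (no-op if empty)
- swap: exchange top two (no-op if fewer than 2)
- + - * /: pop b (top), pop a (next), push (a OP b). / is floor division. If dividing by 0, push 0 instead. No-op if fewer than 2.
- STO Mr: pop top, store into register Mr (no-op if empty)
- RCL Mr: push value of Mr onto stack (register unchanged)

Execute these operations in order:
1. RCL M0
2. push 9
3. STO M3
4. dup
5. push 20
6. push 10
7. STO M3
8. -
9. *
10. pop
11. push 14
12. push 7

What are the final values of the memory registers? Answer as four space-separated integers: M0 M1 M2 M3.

After op 1 (RCL M0): stack=[0] mem=[0,0,0,0]
After op 2 (push 9): stack=[0,9] mem=[0,0,0,0]
After op 3 (STO M3): stack=[0] mem=[0,0,0,9]
After op 4 (dup): stack=[0,0] mem=[0,0,0,9]
After op 5 (push 20): stack=[0,0,20] mem=[0,0,0,9]
After op 6 (push 10): stack=[0,0,20,10] mem=[0,0,0,9]
After op 7 (STO M3): stack=[0,0,20] mem=[0,0,0,10]
After op 8 (-): stack=[0,-20] mem=[0,0,0,10]
After op 9 (*): stack=[0] mem=[0,0,0,10]
After op 10 (pop): stack=[empty] mem=[0,0,0,10]
After op 11 (push 14): stack=[14] mem=[0,0,0,10]
After op 12 (push 7): stack=[14,7] mem=[0,0,0,10]

Answer: 0 0 0 10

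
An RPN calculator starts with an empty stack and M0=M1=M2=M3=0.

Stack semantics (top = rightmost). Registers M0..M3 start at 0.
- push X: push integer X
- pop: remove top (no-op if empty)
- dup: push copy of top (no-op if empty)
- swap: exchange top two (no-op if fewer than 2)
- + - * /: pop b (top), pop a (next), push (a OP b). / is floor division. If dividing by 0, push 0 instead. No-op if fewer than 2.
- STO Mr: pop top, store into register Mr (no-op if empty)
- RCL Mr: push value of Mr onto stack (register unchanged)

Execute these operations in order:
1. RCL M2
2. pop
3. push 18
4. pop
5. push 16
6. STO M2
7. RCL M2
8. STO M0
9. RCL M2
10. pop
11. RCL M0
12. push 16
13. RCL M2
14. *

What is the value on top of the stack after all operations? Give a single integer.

After op 1 (RCL M2): stack=[0] mem=[0,0,0,0]
After op 2 (pop): stack=[empty] mem=[0,0,0,0]
After op 3 (push 18): stack=[18] mem=[0,0,0,0]
After op 4 (pop): stack=[empty] mem=[0,0,0,0]
After op 5 (push 16): stack=[16] mem=[0,0,0,0]
After op 6 (STO M2): stack=[empty] mem=[0,0,16,0]
After op 7 (RCL M2): stack=[16] mem=[0,0,16,0]
After op 8 (STO M0): stack=[empty] mem=[16,0,16,0]
After op 9 (RCL M2): stack=[16] mem=[16,0,16,0]
After op 10 (pop): stack=[empty] mem=[16,0,16,0]
After op 11 (RCL M0): stack=[16] mem=[16,0,16,0]
After op 12 (push 16): stack=[16,16] mem=[16,0,16,0]
After op 13 (RCL M2): stack=[16,16,16] mem=[16,0,16,0]
After op 14 (*): stack=[16,256] mem=[16,0,16,0]

Answer: 256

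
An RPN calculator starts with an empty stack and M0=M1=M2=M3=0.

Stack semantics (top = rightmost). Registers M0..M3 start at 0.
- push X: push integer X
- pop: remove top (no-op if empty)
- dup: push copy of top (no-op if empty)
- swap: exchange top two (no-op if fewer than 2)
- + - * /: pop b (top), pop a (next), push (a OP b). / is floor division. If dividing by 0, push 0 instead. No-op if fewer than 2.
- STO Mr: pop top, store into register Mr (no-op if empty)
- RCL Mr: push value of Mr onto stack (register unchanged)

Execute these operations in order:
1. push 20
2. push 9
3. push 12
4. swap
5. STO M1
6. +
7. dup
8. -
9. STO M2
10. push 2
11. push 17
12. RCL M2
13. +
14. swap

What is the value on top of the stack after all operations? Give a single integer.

Answer: 2

Derivation:
After op 1 (push 20): stack=[20] mem=[0,0,0,0]
After op 2 (push 9): stack=[20,9] mem=[0,0,0,0]
After op 3 (push 12): stack=[20,9,12] mem=[0,0,0,0]
After op 4 (swap): stack=[20,12,9] mem=[0,0,0,0]
After op 5 (STO M1): stack=[20,12] mem=[0,9,0,0]
After op 6 (+): stack=[32] mem=[0,9,0,0]
After op 7 (dup): stack=[32,32] mem=[0,9,0,0]
After op 8 (-): stack=[0] mem=[0,9,0,0]
After op 9 (STO M2): stack=[empty] mem=[0,9,0,0]
After op 10 (push 2): stack=[2] mem=[0,9,0,0]
After op 11 (push 17): stack=[2,17] mem=[0,9,0,0]
After op 12 (RCL M2): stack=[2,17,0] mem=[0,9,0,0]
After op 13 (+): stack=[2,17] mem=[0,9,0,0]
After op 14 (swap): stack=[17,2] mem=[0,9,0,0]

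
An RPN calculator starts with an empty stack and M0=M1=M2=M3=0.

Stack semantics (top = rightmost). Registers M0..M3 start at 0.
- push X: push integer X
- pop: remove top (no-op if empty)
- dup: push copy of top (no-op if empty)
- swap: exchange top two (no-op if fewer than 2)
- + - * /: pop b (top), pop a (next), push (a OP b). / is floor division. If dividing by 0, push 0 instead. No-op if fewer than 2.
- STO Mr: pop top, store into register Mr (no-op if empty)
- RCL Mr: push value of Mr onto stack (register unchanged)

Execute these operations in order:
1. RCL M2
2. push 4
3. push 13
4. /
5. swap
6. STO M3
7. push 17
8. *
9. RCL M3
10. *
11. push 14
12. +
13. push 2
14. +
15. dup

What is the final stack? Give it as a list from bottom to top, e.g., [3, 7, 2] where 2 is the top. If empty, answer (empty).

Answer: [16, 16]

Derivation:
After op 1 (RCL M2): stack=[0] mem=[0,0,0,0]
After op 2 (push 4): stack=[0,4] mem=[0,0,0,0]
After op 3 (push 13): stack=[0,4,13] mem=[0,0,0,0]
After op 4 (/): stack=[0,0] mem=[0,0,0,0]
After op 5 (swap): stack=[0,0] mem=[0,0,0,0]
After op 6 (STO M3): stack=[0] mem=[0,0,0,0]
After op 7 (push 17): stack=[0,17] mem=[0,0,0,0]
After op 8 (*): stack=[0] mem=[0,0,0,0]
After op 9 (RCL M3): stack=[0,0] mem=[0,0,0,0]
After op 10 (*): stack=[0] mem=[0,0,0,0]
After op 11 (push 14): stack=[0,14] mem=[0,0,0,0]
After op 12 (+): stack=[14] mem=[0,0,0,0]
After op 13 (push 2): stack=[14,2] mem=[0,0,0,0]
After op 14 (+): stack=[16] mem=[0,0,0,0]
After op 15 (dup): stack=[16,16] mem=[0,0,0,0]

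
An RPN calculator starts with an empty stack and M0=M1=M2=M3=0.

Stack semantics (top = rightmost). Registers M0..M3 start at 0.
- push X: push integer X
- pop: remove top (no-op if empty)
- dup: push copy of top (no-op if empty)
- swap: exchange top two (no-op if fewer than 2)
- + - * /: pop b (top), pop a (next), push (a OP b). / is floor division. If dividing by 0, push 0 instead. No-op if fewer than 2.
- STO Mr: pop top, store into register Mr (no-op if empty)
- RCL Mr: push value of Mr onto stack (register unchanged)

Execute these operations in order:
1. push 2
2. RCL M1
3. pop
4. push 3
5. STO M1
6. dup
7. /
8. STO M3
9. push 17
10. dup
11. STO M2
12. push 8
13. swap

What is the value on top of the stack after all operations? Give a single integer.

Answer: 17

Derivation:
After op 1 (push 2): stack=[2] mem=[0,0,0,0]
After op 2 (RCL M1): stack=[2,0] mem=[0,0,0,0]
After op 3 (pop): stack=[2] mem=[0,0,0,0]
After op 4 (push 3): stack=[2,3] mem=[0,0,0,0]
After op 5 (STO M1): stack=[2] mem=[0,3,0,0]
After op 6 (dup): stack=[2,2] mem=[0,3,0,0]
After op 7 (/): stack=[1] mem=[0,3,0,0]
After op 8 (STO M3): stack=[empty] mem=[0,3,0,1]
After op 9 (push 17): stack=[17] mem=[0,3,0,1]
After op 10 (dup): stack=[17,17] mem=[0,3,0,1]
After op 11 (STO M2): stack=[17] mem=[0,3,17,1]
After op 12 (push 8): stack=[17,8] mem=[0,3,17,1]
After op 13 (swap): stack=[8,17] mem=[0,3,17,1]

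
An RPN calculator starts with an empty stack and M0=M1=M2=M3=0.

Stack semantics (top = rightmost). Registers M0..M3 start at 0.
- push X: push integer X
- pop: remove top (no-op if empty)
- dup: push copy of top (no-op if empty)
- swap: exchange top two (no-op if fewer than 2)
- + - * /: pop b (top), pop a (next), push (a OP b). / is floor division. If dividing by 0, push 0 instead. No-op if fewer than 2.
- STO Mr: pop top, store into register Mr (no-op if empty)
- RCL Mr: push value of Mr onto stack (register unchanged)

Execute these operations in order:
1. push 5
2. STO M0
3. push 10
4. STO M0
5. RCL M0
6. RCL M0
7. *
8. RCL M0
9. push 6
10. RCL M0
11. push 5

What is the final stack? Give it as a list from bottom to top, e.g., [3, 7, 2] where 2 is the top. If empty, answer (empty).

After op 1 (push 5): stack=[5] mem=[0,0,0,0]
After op 2 (STO M0): stack=[empty] mem=[5,0,0,0]
After op 3 (push 10): stack=[10] mem=[5,0,0,0]
After op 4 (STO M0): stack=[empty] mem=[10,0,0,0]
After op 5 (RCL M0): stack=[10] mem=[10,0,0,0]
After op 6 (RCL M0): stack=[10,10] mem=[10,0,0,0]
After op 7 (*): stack=[100] mem=[10,0,0,0]
After op 8 (RCL M0): stack=[100,10] mem=[10,0,0,0]
After op 9 (push 6): stack=[100,10,6] mem=[10,0,0,0]
After op 10 (RCL M0): stack=[100,10,6,10] mem=[10,0,0,0]
After op 11 (push 5): stack=[100,10,6,10,5] mem=[10,0,0,0]

Answer: [100, 10, 6, 10, 5]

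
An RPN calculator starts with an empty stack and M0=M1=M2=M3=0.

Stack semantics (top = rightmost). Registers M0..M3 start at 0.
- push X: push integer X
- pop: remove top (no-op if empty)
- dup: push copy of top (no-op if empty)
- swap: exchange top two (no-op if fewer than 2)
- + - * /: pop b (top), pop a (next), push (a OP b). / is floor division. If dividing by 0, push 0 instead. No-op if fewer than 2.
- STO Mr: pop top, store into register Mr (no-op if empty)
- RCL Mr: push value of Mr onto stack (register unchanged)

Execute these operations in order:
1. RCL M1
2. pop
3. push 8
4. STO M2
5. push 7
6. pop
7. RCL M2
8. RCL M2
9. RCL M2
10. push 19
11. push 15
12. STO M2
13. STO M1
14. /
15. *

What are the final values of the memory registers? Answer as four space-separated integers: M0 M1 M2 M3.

Answer: 0 19 15 0

Derivation:
After op 1 (RCL M1): stack=[0] mem=[0,0,0,0]
After op 2 (pop): stack=[empty] mem=[0,0,0,0]
After op 3 (push 8): stack=[8] mem=[0,0,0,0]
After op 4 (STO M2): stack=[empty] mem=[0,0,8,0]
After op 5 (push 7): stack=[7] mem=[0,0,8,0]
After op 6 (pop): stack=[empty] mem=[0,0,8,0]
After op 7 (RCL M2): stack=[8] mem=[0,0,8,0]
After op 8 (RCL M2): stack=[8,8] mem=[0,0,8,0]
After op 9 (RCL M2): stack=[8,8,8] mem=[0,0,8,0]
After op 10 (push 19): stack=[8,8,8,19] mem=[0,0,8,0]
After op 11 (push 15): stack=[8,8,8,19,15] mem=[0,0,8,0]
After op 12 (STO M2): stack=[8,8,8,19] mem=[0,0,15,0]
After op 13 (STO M1): stack=[8,8,8] mem=[0,19,15,0]
After op 14 (/): stack=[8,1] mem=[0,19,15,0]
After op 15 (*): stack=[8] mem=[0,19,15,0]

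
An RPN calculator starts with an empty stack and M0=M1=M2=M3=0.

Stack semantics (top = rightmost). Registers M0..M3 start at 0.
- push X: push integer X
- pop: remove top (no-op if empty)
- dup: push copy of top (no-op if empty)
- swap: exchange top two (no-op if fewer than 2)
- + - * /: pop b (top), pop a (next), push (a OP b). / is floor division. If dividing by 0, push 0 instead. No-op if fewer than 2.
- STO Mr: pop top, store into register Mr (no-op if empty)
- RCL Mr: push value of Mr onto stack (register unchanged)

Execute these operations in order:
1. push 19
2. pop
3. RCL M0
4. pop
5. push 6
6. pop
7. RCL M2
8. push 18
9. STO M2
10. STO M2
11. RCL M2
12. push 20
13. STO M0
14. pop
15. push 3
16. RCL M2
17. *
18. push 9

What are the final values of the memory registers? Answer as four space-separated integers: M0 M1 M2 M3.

After op 1 (push 19): stack=[19] mem=[0,0,0,0]
After op 2 (pop): stack=[empty] mem=[0,0,0,0]
After op 3 (RCL M0): stack=[0] mem=[0,0,0,0]
After op 4 (pop): stack=[empty] mem=[0,0,0,0]
After op 5 (push 6): stack=[6] mem=[0,0,0,0]
After op 6 (pop): stack=[empty] mem=[0,0,0,0]
After op 7 (RCL M2): stack=[0] mem=[0,0,0,0]
After op 8 (push 18): stack=[0,18] mem=[0,0,0,0]
After op 9 (STO M2): stack=[0] mem=[0,0,18,0]
After op 10 (STO M2): stack=[empty] mem=[0,0,0,0]
After op 11 (RCL M2): stack=[0] mem=[0,0,0,0]
After op 12 (push 20): stack=[0,20] mem=[0,0,0,0]
After op 13 (STO M0): stack=[0] mem=[20,0,0,0]
After op 14 (pop): stack=[empty] mem=[20,0,0,0]
After op 15 (push 3): stack=[3] mem=[20,0,0,0]
After op 16 (RCL M2): stack=[3,0] mem=[20,0,0,0]
After op 17 (*): stack=[0] mem=[20,0,0,0]
After op 18 (push 9): stack=[0,9] mem=[20,0,0,0]

Answer: 20 0 0 0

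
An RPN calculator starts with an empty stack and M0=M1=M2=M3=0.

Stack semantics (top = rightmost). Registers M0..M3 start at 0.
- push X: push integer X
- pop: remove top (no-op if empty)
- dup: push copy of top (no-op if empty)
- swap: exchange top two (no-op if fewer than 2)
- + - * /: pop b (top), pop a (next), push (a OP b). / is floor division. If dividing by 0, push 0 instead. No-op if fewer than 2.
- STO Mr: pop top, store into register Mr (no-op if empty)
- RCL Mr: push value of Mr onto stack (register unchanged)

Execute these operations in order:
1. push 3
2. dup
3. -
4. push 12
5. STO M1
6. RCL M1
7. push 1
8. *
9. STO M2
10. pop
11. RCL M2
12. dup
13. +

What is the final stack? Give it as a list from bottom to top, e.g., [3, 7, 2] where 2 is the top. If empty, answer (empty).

Answer: [24]

Derivation:
After op 1 (push 3): stack=[3] mem=[0,0,0,0]
After op 2 (dup): stack=[3,3] mem=[0,0,0,0]
After op 3 (-): stack=[0] mem=[0,0,0,0]
After op 4 (push 12): stack=[0,12] mem=[0,0,0,0]
After op 5 (STO M1): stack=[0] mem=[0,12,0,0]
After op 6 (RCL M1): stack=[0,12] mem=[0,12,0,0]
After op 7 (push 1): stack=[0,12,1] mem=[0,12,0,0]
After op 8 (*): stack=[0,12] mem=[0,12,0,0]
After op 9 (STO M2): stack=[0] mem=[0,12,12,0]
After op 10 (pop): stack=[empty] mem=[0,12,12,0]
After op 11 (RCL M2): stack=[12] mem=[0,12,12,0]
After op 12 (dup): stack=[12,12] mem=[0,12,12,0]
After op 13 (+): stack=[24] mem=[0,12,12,0]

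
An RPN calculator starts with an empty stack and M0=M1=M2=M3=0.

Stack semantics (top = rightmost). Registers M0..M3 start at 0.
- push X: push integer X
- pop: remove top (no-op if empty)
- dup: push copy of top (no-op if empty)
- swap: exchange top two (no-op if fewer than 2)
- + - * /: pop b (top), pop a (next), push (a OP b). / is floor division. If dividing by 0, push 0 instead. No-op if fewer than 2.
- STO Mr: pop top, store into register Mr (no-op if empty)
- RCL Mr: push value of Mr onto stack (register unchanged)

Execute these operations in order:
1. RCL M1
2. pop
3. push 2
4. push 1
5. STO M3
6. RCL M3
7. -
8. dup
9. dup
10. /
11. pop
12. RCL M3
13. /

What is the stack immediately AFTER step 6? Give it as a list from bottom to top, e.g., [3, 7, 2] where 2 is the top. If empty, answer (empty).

After op 1 (RCL M1): stack=[0] mem=[0,0,0,0]
After op 2 (pop): stack=[empty] mem=[0,0,0,0]
After op 3 (push 2): stack=[2] mem=[0,0,0,0]
After op 4 (push 1): stack=[2,1] mem=[0,0,0,0]
After op 5 (STO M3): stack=[2] mem=[0,0,0,1]
After op 6 (RCL M3): stack=[2,1] mem=[0,0,0,1]

[2, 1]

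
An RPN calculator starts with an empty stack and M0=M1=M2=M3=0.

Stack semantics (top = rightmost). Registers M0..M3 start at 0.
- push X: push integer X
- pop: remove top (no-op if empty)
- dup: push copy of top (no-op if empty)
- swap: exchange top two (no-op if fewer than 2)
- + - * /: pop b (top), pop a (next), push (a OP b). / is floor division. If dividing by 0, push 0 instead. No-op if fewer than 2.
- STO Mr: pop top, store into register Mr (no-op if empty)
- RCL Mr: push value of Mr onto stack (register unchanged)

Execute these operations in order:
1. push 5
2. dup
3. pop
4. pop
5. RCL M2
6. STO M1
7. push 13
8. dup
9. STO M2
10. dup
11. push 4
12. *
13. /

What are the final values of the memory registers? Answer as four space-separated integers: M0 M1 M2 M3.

After op 1 (push 5): stack=[5] mem=[0,0,0,0]
After op 2 (dup): stack=[5,5] mem=[0,0,0,0]
After op 3 (pop): stack=[5] mem=[0,0,0,0]
After op 4 (pop): stack=[empty] mem=[0,0,0,0]
After op 5 (RCL M2): stack=[0] mem=[0,0,0,0]
After op 6 (STO M1): stack=[empty] mem=[0,0,0,0]
After op 7 (push 13): stack=[13] mem=[0,0,0,0]
After op 8 (dup): stack=[13,13] mem=[0,0,0,0]
After op 9 (STO M2): stack=[13] mem=[0,0,13,0]
After op 10 (dup): stack=[13,13] mem=[0,0,13,0]
After op 11 (push 4): stack=[13,13,4] mem=[0,0,13,0]
After op 12 (*): stack=[13,52] mem=[0,0,13,0]
After op 13 (/): stack=[0] mem=[0,0,13,0]

Answer: 0 0 13 0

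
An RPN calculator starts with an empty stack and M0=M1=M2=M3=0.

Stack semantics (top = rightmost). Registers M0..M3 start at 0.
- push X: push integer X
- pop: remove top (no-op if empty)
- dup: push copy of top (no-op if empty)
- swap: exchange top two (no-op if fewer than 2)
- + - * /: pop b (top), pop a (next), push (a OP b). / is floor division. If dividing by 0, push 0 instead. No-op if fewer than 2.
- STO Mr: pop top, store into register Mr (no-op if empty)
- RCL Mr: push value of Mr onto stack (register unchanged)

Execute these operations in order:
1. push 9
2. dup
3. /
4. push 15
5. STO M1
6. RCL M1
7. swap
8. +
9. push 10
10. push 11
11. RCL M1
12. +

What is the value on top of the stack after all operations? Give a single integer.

Answer: 26

Derivation:
After op 1 (push 9): stack=[9] mem=[0,0,0,0]
After op 2 (dup): stack=[9,9] mem=[0,0,0,0]
After op 3 (/): stack=[1] mem=[0,0,0,0]
After op 4 (push 15): stack=[1,15] mem=[0,0,0,0]
After op 5 (STO M1): stack=[1] mem=[0,15,0,0]
After op 6 (RCL M1): stack=[1,15] mem=[0,15,0,0]
After op 7 (swap): stack=[15,1] mem=[0,15,0,0]
After op 8 (+): stack=[16] mem=[0,15,0,0]
After op 9 (push 10): stack=[16,10] mem=[0,15,0,0]
After op 10 (push 11): stack=[16,10,11] mem=[0,15,0,0]
After op 11 (RCL M1): stack=[16,10,11,15] mem=[0,15,0,0]
After op 12 (+): stack=[16,10,26] mem=[0,15,0,0]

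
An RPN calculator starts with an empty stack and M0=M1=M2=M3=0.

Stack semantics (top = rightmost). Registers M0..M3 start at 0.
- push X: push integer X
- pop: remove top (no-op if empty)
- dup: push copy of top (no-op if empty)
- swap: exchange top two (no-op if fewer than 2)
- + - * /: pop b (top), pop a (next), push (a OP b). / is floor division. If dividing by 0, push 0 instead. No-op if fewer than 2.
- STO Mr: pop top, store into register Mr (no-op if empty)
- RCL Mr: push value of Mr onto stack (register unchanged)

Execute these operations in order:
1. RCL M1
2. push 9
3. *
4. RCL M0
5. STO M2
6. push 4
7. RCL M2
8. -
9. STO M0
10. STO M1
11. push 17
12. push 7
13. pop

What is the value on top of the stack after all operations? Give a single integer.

Answer: 17

Derivation:
After op 1 (RCL M1): stack=[0] mem=[0,0,0,0]
After op 2 (push 9): stack=[0,9] mem=[0,0,0,0]
After op 3 (*): stack=[0] mem=[0,0,0,0]
After op 4 (RCL M0): stack=[0,0] mem=[0,0,0,0]
After op 5 (STO M2): stack=[0] mem=[0,0,0,0]
After op 6 (push 4): stack=[0,4] mem=[0,0,0,0]
After op 7 (RCL M2): stack=[0,4,0] mem=[0,0,0,0]
After op 8 (-): stack=[0,4] mem=[0,0,0,0]
After op 9 (STO M0): stack=[0] mem=[4,0,0,0]
After op 10 (STO M1): stack=[empty] mem=[4,0,0,0]
After op 11 (push 17): stack=[17] mem=[4,0,0,0]
After op 12 (push 7): stack=[17,7] mem=[4,0,0,0]
After op 13 (pop): stack=[17] mem=[4,0,0,0]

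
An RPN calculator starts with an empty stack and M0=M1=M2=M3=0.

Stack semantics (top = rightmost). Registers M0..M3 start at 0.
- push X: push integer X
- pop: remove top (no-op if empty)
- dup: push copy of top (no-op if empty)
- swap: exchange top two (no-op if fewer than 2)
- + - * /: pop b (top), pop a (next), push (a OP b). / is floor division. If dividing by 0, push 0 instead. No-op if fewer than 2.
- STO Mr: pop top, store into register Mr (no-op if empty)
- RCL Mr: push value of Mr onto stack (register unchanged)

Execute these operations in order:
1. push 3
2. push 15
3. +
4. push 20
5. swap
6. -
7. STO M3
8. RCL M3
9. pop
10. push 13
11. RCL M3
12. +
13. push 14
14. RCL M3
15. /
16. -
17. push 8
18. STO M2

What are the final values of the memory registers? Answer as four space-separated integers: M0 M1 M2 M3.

After op 1 (push 3): stack=[3] mem=[0,0,0,0]
After op 2 (push 15): stack=[3,15] mem=[0,0,0,0]
After op 3 (+): stack=[18] mem=[0,0,0,0]
After op 4 (push 20): stack=[18,20] mem=[0,0,0,0]
After op 5 (swap): stack=[20,18] mem=[0,0,0,0]
After op 6 (-): stack=[2] mem=[0,0,0,0]
After op 7 (STO M3): stack=[empty] mem=[0,0,0,2]
After op 8 (RCL M3): stack=[2] mem=[0,0,0,2]
After op 9 (pop): stack=[empty] mem=[0,0,0,2]
After op 10 (push 13): stack=[13] mem=[0,0,0,2]
After op 11 (RCL M3): stack=[13,2] mem=[0,0,0,2]
After op 12 (+): stack=[15] mem=[0,0,0,2]
After op 13 (push 14): stack=[15,14] mem=[0,0,0,2]
After op 14 (RCL M3): stack=[15,14,2] mem=[0,0,0,2]
After op 15 (/): stack=[15,7] mem=[0,0,0,2]
After op 16 (-): stack=[8] mem=[0,0,0,2]
After op 17 (push 8): stack=[8,8] mem=[0,0,0,2]
After op 18 (STO M2): stack=[8] mem=[0,0,8,2]

Answer: 0 0 8 2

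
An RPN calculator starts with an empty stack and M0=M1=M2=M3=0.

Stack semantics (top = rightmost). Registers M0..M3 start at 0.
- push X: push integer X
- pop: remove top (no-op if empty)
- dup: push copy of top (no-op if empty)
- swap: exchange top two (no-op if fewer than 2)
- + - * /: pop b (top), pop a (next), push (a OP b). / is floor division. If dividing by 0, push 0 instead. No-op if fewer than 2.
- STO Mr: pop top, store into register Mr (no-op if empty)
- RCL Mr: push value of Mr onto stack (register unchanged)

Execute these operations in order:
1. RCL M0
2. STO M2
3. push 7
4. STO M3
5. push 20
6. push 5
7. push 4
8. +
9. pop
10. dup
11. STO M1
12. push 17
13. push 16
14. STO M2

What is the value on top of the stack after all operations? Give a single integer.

Answer: 17

Derivation:
After op 1 (RCL M0): stack=[0] mem=[0,0,0,0]
After op 2 (STO M2): stack=[empty] mem=[0,0,0,0]
After op 3 (push 7): stack=[7] mem=[0,0,0,0]
After op 4 (STO M3): stack=[empty] mem=[0,0,0,7]
After op 5 (push 20): stack=[20] mem=[0,0,0,7]
After op 6 (push 5): stack=[20,5] mem=[0,0,0,7]
After op 7 (push 4): stack=[20,5,4] mem=[0,0,0,7]
After op 8 (+): stack=[20,9] mem=[0,0,0,7]
After op 9 (pop): stack=[20] mem=[0,0,0,7]
After op 10 (dup): stack=[20,20] mem=[0,0,0,7]
After op 11 (STO M1): stack=[20] mem=[0,20,0,7]
After op 12 (push 17): stack=[20,17] mem=[0,20,0,7]
After op 13 (push 16): stack=[20,17,16] mem=[0,20,0,7]
After op 14 (STO M2): stack=[20,17] mem=[0,20,16,7]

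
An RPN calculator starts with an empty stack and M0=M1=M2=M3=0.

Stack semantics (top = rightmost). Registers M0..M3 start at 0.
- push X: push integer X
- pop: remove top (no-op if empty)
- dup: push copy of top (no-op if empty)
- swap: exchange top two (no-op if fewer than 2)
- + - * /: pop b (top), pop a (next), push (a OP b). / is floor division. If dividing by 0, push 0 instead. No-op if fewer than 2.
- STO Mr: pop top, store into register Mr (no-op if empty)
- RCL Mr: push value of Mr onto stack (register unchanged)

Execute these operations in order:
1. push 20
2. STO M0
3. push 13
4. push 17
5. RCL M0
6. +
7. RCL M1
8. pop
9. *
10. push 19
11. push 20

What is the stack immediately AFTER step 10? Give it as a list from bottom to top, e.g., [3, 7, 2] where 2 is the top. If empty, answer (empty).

After op 1 (push 20): stack=[20] mem=[0,0,0,0]
After op 2 (STO M0): stack=[empty] mem=[20,0,0,0]
After op 3 (push 13): stack=[13] mem=[20,0,0,0]
After op 4 (push 17): stack=[13,17] mem=[20,0,0,0]
After op 5 (RCL M0): stack=[13,17,20] mem=[20,0,0,0]
After op 6 (+): stack=[13,37] mem=[20,0,0,0]
After op 7 (RCL M1): stack=[13,37,0] mem=[20,0,0,0]
After op 8 (pop): stack=[13,37] mem=[20,0,0,0]
After op 9 (*): stack=[481] mem=[20,0,0,0]
After op 10 (push 19): stack=[481,19] mem=[20,0,0,0]

[481, 19]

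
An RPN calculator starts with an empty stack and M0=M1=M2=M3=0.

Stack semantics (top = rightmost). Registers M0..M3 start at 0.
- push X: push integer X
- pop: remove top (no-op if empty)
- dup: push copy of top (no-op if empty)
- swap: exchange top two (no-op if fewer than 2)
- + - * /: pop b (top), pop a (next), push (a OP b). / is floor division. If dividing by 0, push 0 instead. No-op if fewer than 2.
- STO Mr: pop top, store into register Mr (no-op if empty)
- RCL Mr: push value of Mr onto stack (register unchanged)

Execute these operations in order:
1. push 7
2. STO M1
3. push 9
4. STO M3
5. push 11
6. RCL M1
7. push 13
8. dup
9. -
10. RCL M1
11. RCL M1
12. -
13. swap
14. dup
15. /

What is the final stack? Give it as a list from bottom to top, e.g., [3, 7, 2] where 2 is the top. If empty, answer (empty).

Answer: [11, 7, 0, 0]

Derivation:
After op 1 (push 7): stack=[7] mem=[0,0,0,0]
After op 2 (STO M1): stack=[empty] mem=[0,7,0,0]
After op 3 (push 9): stack=[9] mem=[0,7,0,0]
After op 4 (STO M3): stack=[empty] mem=[0,7,0,9]
After op 5 (push 11): stack=[11] mem=[0,7,0,9]
After op 6 (RCL M1): stack=[11,7] mem=[0,7,0,9]
After op 7 (push 13): stack=[11,7,13] mem=[0,7,0,9]
After op 8 (dup): stack=[11,7,13,13] mem=[0,7,0,9]
After op 9 (-): stack=[11,7,0] mem=[0,7,0,9]
After op 10 (RCL M1): stack=[11,7,0,7] mem=[0,7,0,9]
After op 11 (RCL M1): stack=[11,7,0,7,7] mem=[0,7,0,9]
After op 12 (-): stack=[11,7,0,0] mem=[0,7,0,9]
After op 13 (swap): stack=[11,7,0,0] mem=[0,7,0,9]
After op 14 (dup): stack=[11,7,0,0,0] mem=[0,7,0,9]
After op 15 (/): stack=[11,7,0,0] mem=[0,7,0,9]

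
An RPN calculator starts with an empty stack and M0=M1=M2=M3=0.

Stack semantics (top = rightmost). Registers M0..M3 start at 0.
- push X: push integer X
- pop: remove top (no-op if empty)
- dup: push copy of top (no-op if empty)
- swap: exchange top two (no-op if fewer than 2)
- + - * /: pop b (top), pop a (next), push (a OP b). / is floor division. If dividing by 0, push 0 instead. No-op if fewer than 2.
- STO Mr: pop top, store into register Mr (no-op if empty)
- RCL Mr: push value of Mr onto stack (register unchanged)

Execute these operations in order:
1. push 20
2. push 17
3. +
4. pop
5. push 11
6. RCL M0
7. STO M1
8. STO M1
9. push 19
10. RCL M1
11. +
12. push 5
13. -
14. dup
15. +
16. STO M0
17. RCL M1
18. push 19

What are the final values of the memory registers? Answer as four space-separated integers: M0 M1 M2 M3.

Answer: 50 11 0 0

Derivation:
After op 1 (push 20): stack=[20] mem=[0,0,0,0]
After op 2 (push 17): stack=[20,17] mem=[0,0,0,0]
After op 3 (+): stack=[37] mem=[0,0,0,0]
After op 4 (pop): stack=[empty] mem=[0,0,0,0]
After op 5 (push 11): stack=[11] mem=[0,0,0,0]
After op 6 (RCL M0): stack=[11,0] mem=[0,0,0,0]
After op 7 (STO M1): stack=[11] mem=[0,0,0,0]
After op 8 (STO M1): stack=[empty] mem=[0,11,0,0]
After op 9 (push 19): stack=[19] mem=[0,11,0,0]
After op 10 (RCL M1): stack=[19,11] mem=[0,11,0,0]
After op 11 (+): stack=[30] mem=[0,11,0,0]
After op 12 (push 5): stack=[30,5] mem=[0,11,0,0]
After op 13 (-): stack=[25] mem=[0,11,0,0]
After op 14 (dup): stack=[25,25] mem=[0,11,0,0]
After op 15 (+): stack=[50] mem=[0,11,0,0]
After op 16 (STO M0): stack=[empty] mem=[50,11,0,0]
After op 17 (RCL M1): stack=[11] mem=[50,11,0,0]
After op 18 (push 19): stack=[11,19] mem=[50,11,0,0]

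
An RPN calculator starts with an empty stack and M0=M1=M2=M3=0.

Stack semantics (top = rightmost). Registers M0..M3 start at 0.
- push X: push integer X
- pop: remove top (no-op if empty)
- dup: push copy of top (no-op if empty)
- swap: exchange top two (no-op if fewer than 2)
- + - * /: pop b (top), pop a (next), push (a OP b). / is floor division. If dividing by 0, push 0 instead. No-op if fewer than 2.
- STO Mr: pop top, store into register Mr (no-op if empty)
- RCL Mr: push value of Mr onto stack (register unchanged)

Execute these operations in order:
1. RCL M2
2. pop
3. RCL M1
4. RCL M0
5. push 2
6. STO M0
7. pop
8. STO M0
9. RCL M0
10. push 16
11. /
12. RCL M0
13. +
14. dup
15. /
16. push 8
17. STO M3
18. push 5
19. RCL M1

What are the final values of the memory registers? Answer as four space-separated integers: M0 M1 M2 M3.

After op 1 (RCL M2): stack=[0] mem=[0,0,0,0]
After op 2 (pop): stack=[empty] mem=[0,0,0,0]
After op 3 (RCL M1): stack=[0] mem=[0,0,0,0]
After op 4 (RCL M0): stack=[0,0] mem=[0,0,0,0]
After op 5 (push 2): stack=[0,0,2] mem=[0,0,0,0]
After op 6 (STO M0): stack=[0,0] mem=[2,0,0,0]
After op 7 (pop): stack=[0] mem=[2,0,0,0]
After op 8 (STO M0): stack=[empty] mem=[0,0,0,0]
After op 9 (RCL M0): stack=[0] mem=[0,0,0,0]
After op 10 (push 16): stack=[0,16] mem=[0,0,0,0]
After op 11 (/): stack=[0] mem=[0,0,0,0]
After op 12 (RCL M0): stack=[0,0] mem=[0,0,0,0]
After op 13 (+): stack=[0] mem=[0,0,0,0]
After op 14 (dup): stack=[0,0] mem=[0,0,0,0]
After op 15 (/): stack=[0] mem=[0,0,0,0]
After op 16 (push 8): stack=[0,8] mem=[0,0,0,0]
After op 17 (STO M3): stack=[0] mem=[0,0,0,8]
After op 18 (push 5): stack=[0,5] mem=[0,0,0,8]
After op 19 (RCL M1): stack=[0,5,0] mem=[0,0,0,8]

Answer: 0 0 0 8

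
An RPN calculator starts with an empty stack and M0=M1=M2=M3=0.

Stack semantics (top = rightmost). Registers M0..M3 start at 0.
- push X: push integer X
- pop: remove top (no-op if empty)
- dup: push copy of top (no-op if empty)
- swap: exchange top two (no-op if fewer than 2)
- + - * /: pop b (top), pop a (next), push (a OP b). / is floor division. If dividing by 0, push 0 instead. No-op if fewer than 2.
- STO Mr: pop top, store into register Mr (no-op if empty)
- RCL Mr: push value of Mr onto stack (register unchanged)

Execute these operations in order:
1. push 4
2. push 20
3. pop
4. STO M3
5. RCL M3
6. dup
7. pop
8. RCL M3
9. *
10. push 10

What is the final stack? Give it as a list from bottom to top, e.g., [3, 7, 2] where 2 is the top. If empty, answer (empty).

Answer: [16, 10]

Derivation:
After op 1 (push 4): stack=[4] mem=[0,0,0,0]
After op 2 (push 20): stack=[4,20] mem=[0,0,0,0]
After op 3 (pop): stack=[4] mem=[0,0,0,0]
After op 4 (STO M3): stack=[empty] mem=[0,0,0,4]
After op 5 (RCL M3): stack=[4] mem=[0,0,0,4]
After op 6 (dup): stack=[4,4] mem=[0,0,0,4]
After op 7 (pop): stack=[4] mem=[0,0,0,4]
After op 8 (RCL M3): stack=[4,4] mem=[0,0,0,4]
After op 9 (*): stack=[16] mem=[0,0,0,4]
After op 10 (push 10): stack=[16,10] mem=[0,0,0,4]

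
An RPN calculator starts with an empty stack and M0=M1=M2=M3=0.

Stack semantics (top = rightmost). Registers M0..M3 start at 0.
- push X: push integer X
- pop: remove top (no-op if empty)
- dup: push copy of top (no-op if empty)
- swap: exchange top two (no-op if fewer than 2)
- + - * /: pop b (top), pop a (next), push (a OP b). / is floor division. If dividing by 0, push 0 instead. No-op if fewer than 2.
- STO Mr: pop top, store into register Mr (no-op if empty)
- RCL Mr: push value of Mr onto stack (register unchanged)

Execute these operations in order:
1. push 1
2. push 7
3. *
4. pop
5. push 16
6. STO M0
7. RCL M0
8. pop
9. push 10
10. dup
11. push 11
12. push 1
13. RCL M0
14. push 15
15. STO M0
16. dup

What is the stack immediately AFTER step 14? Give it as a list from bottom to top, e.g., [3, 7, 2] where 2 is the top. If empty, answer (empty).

After op 1 (push 1): stack=[1] mem=[0,0,0,0]
After op 2 (push 7): stack=[1,7] mem=[0,0,0,0]
After op 3 (*): stack=[7] mem=[0,0,0,0]
After op 4 (pop): stack=[empty] mem=[0,0,0,0]
After op 5 (push 16): stack=[16] mem=[0,0,0,0]
After op 6 (STO M0): stack=[empty] mem=[16,0,0,0]
After op 7 (RCL M0): stack=[16] mem=[16,0,0,0]
After op 8 (pop): stack=[empty] mem=[16,0,0,0]
After op 9 (push 10): stack=[10] mem=[16,0,0,0]
After op 10 (dup): stack=[10,10] mem=[16,0,0,0]
After op 11 (push 11): stack=[10,10,11] mem=[16,0,0,0]
After op 12 (push 1): stack=[10,10,11,1] mem=[16,0,0,0]
After op 13 (RCL M0): stack=[10,10,11,1,16] mem=[16,0,0,0]
After op 14 (push 15): stack=[10,10,11,1,16,15] mem=[16,0,0,0]

[10, 10, 11, 1, 16, 15]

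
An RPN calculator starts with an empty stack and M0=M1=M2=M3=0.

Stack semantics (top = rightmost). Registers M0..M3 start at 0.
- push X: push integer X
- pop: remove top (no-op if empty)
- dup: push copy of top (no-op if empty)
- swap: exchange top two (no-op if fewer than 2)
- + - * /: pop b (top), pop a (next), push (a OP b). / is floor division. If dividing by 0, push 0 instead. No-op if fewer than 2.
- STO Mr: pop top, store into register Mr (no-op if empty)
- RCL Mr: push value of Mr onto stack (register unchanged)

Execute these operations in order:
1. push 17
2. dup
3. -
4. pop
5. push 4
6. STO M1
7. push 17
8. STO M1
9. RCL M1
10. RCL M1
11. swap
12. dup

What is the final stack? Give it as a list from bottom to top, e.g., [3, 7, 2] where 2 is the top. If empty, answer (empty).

Answer: [17, 17, 17]

Derivation:
After op 1 (push 17): stack=[17] mem=[0,0,0,0]
After op 2 (dup): stack=[17,17] mem=[0,0,0,0]
After op 3 (-): stack=[0] mem=[0,0,0,0]
After op 4 (pop): stack=[empty] mem=[0,0,0,0]
After op 5 (push 4): stack=[4] mem=[0,0,0,0]
After op 6 (STO M1): stack=[empty] mem=[0,4,0,0]
After op 7 (push 17): stack=[17] mem=[0,4,0,0]
After op 8 (STO M1): stack=[empty] mem=[0,17,0,0]
After op 9 (RCL M1): stack=[17] mem=[0,17,0,0]
After op 10 (RCL M1): stack=[17,17] mem=[0,17,0,0]
After op 11 (swap): stack=[17,17] mem=[0,17,0,0]
After op 12 (dup): stack=[17,17,17] mem=[0,17,0,0]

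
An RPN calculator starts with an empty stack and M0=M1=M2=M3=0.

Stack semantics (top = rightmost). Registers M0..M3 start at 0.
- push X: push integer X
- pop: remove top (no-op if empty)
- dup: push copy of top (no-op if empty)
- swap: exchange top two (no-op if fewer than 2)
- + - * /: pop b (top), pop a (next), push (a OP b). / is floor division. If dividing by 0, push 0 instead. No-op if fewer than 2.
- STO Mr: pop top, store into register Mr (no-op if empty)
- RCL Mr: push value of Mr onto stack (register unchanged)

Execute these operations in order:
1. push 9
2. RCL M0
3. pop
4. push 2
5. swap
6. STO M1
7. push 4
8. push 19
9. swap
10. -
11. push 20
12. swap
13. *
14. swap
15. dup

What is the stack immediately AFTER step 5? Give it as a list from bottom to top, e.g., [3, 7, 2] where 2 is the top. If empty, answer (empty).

After op 1 (push 9): stack=[9] mem=[0,0,0,0]
After op 2 (RCL M0): stack=[9,0] mem=[0,0,0,0]
After op 3 (pop): stack=[9] mem=[0,0,0,0]
After op 4 (push 2): stack=[9,2] mem=[0,0,0,0]
After op 5 (swap): stack=[2,9] mem=[0,0,0,0]

[2, 9]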